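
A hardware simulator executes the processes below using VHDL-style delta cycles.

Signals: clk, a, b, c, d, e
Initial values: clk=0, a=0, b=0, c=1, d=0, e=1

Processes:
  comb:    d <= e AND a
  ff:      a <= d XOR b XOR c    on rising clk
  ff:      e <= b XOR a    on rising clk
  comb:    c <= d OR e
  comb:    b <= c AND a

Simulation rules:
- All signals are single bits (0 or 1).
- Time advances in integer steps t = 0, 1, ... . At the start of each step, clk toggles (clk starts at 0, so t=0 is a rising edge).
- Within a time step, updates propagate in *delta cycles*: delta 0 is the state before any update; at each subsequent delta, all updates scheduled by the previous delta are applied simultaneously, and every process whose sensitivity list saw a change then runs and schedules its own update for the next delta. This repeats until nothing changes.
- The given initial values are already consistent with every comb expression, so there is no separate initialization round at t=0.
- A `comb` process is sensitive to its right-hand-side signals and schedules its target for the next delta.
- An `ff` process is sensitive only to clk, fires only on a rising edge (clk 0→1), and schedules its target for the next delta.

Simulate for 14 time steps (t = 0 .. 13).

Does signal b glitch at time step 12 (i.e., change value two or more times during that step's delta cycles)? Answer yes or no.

t=0 Δ0: a=0 c=1 b=0 clk=0 d=0 e=1
  Δ1: clk:0→1
  Δ2: a:0→1, e:1→0
  Δ3: c:1→0, b:0→1
  Δ4: b:1→0
  (4Δ to stable)
t=1 Δ0: a=1 c=0 b=0 clk=1 d=0 e=0
  Δ1: clk:1→0
  (1Δ to stable)
t=2 Δ0: a=1 c=0 b=0 clk=0 d=0 e=0
  Δ1: clk:0→1
  Δ2: a:1→0, e:0→1
  Δ3: c:0→1
  (3Δ to stable)
t=3 Δ0: a=0 c=1 b=0 clk=1 d=0 e=1
  Δ1: clk:1→0
  (1Δ to stable)
t=4 Δ0: a=0 c=1 b=0 clk=0 d=0 e=1
  Δ1: clk:0→1
  Δ2: a:0→1, e:1→0
  Δ3: c:1→0, b:0→1
  Δ4: b:1→0
  (4Δ to stable)
t=5 Δ0: a=1 c=0 b=0 clk=1 d=0 e=0
  Δ1: clk:1→0
  (1Δ to stable)
t=6 Δ0: a=1 c=0 b=0 clk=0 d=0 e=0
  Δ1: clk:0→1
  Δ2: a:1→0, e:0→1
  Δ3: c:0→1
  (3Δ to stable)
t=7 Δ0: a=0 c=1 b=0 clk=1 d=0 e=1
  Δ1: clk:1→0
  (1Δ to stable)
t=8 Δ0: a=0 c=1 b=0 clk=0 d=0 e=1
  Δ1: clk:0→1
  Δ2: a:0→1, e:1→0
  Δ3: c:1→0, b:0→1
  Δ4: b:1→0
  (4Δ to stable)
t=9 Δ0: a=1 c=0 b=0 clk=1 d=0 e=0
  Δ1: clk:1→0
  (1Δ to stable)
t=10 Δ0: a=1 c=0 b=0 clk=0 d=0 e=0
  Δ1: clk:0→1
  Δ2: a:1→0, e:0→1
  Δ3: c:0→1
  (3Δ to stable)
t=11 Δ0: a=0 c=1 b=0 clk=1 d=0 e=1
  Δ1: clk:1→0
  (1Δ to stable)
t=12 Δ0: a=0 c=1 b=0 clk=0 d=0 e=1
  Δ1: clk:0→1
  Δ2: a:0→1, e:1→0
  Δ3: c:1→0, b:0→1
  Δ4: b:1→0
  (4Δ to stable)
t=13 Δ0: a=1 c=0 b=0 clk=1 d=0 e=0
  Δ1: clk:1→0
  (1Δ to stable)

yes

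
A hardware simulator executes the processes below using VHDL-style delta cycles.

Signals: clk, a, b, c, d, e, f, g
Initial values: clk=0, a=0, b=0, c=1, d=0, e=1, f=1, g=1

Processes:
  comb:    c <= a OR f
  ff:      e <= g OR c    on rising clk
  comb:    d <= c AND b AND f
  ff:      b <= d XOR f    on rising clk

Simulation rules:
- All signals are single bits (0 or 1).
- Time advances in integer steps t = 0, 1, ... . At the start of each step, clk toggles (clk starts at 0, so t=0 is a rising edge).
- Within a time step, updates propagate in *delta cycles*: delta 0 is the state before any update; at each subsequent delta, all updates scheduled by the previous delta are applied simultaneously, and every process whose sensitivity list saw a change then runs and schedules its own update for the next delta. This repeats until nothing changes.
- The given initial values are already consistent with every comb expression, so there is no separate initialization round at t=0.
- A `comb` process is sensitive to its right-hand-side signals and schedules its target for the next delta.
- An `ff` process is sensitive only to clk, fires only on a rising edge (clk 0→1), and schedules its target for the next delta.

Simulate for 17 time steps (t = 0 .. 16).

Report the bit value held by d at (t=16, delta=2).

0

t=0 Δ0: f=1 b=0 clk=0 g=1 c=1 a=0 d=0 e=1
  Δ1: clk:0→1
  Δ2: b:0→1
  Δ3: d:0→1
  (3Δ to stable)
t=1 Δ0: f=1 b=1 clk=1 g=1 c=1 a=0 d=1 e=1
  Δ1: clk:1→0
  (1Δ to stable)
t=2 Δ0: f=1 b=1 clk=0 g=1 c=1 a=0 d=1 e=1
  Δ1: clk:0→1
  Δ2: b:1→0
  Δ3: d:1→0
  (3Δ to stable)
t=3 Δ0: f=1 b=0 clk=1 g=1 c=1 a=0 d=0 e=1
  Δ1: clk:1→0
  (1Δ to stable)
t=4 Δ0: f=1 b=0 clk=0 g=1 c=1 a=0 d=0 e=1
  Δ1: clk:0→1
  Δ2: b:0→1
  Δ3: d:0→1
  (3Δ to stable)
t=5 Δ0: f=1 b=1 clk=1 g=1 c=1 a=0 d=1 e=1
  Δ1: clk:1→0
  (1Δ to stable)
t=6 Δ0: f=1 b=1 clk=0 g=1 c=1 a=0 d=1 e=1
  Δ1: clk:0→1
  Δ2: b:1→0
  Δ3: d:1→0
  (3Δ to stable)
t=7 Δ0: f=1 b=0 clk=1 g=1 c=1 a=0 d=0 e=1
  Δ1: clk:1→0
  (1Δ to stable)
t=8 Δ0: f=1 b=0 clk=0 g=1 c=1 a=0 d=0 e=1
  Δ1: clk:0→1
  Δ2: b:0→1
  Δ3: d:0→1
  (3Δ to stable)
t=9 Δ0: f=1 b=1 clk=1 g=1 c=1 a=0 d=1 e=1
  Δ1: clk:1→0
  (1Δ to stable)
t=10 Δ0: f=1 b=1 clk=0 g=1 c=1 a=0 d=1 e=1
  Δ1: clk:0→1
  Δ2: b:1→0
  Δ3: d:1→0
  (3Δ to stable)
t=11 Δ0: f=1 b=0 clk=1 g=1 c=1 a=0 d=0 e=1
  Δ1: clk:1→0
  (1Δ to stable)
t=12 Δ0: f=1 b=0 clk=0 g=1 c=1 a=0 d=0 e=1
  Δ1: clk:0→1
  Δ2: b:0→1
  Δ3: d:0→1
  (3Δ to stable)
t=13 Δ0: f=1 b=1 clk=1 g=1 c=1 a=0 d=1 e=1
  Δ1: clk:1→0
  (1Δ to stable)
t=14 Δ0: f=1 b=1 clk=0 g=1 c=1 a=0 d=1 e=1
  Δ1: clk:0→1
  Δ2: b:1→0
  Δ3: d:1→0
  (3Δ to stable)
t=15 Δ0: f=1 b=0 clk=1 g=1 c=1 a=0 d=0 e=1
  Δ1: clk:1→0
  (1Δ to stable)
t=16 Δ0: f=1 b=0 clk=0 g=1 c=1 a=0 d=0 e=1
  Δ1: clk:0→1
  Δ2: b:0→1
  Δ3: d:0→1
  (3Δ to stable)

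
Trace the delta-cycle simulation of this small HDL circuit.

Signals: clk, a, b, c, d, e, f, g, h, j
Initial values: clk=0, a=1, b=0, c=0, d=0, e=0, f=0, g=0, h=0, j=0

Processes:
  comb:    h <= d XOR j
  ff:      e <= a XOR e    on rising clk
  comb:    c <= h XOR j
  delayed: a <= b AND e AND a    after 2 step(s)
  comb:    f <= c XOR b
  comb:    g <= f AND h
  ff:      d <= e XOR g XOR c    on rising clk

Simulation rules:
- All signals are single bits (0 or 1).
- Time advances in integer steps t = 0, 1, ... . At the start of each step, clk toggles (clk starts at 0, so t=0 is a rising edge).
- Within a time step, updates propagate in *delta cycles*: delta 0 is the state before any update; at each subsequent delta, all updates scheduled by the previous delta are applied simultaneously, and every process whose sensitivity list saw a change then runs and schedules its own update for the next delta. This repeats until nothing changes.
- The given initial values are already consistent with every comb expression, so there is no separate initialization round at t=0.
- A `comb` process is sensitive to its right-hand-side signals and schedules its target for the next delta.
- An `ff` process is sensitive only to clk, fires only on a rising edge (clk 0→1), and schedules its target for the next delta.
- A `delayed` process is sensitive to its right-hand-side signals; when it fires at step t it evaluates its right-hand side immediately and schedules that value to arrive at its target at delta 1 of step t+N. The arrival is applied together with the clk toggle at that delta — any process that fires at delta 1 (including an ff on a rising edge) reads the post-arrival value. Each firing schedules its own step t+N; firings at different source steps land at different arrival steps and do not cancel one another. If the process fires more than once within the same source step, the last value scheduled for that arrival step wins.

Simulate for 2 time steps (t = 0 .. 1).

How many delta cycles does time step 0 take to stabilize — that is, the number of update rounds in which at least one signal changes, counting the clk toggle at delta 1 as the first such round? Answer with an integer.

[bits: a,d,clk,h,f,c,b,g,j,e]
t=0: Δ0=1000000000 Δ1=1010000000 Δ2=1010000001 | 2Δ
t=1: Δ0=1010000001 Δ1=1000000001 | 1Δ

2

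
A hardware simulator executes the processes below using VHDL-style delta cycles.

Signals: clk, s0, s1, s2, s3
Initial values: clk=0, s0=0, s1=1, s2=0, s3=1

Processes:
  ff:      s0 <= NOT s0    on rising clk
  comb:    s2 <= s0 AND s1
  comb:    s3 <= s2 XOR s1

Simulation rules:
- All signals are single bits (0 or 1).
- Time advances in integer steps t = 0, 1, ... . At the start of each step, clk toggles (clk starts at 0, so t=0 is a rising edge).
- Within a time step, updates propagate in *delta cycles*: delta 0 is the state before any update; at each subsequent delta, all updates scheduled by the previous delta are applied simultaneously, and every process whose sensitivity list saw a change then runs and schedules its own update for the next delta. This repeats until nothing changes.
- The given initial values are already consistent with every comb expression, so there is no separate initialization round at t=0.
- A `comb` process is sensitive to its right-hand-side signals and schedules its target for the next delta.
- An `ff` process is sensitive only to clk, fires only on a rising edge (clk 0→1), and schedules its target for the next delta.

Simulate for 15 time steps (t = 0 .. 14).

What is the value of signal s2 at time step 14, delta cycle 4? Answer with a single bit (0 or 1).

0

t0.Δ0 s3=1 s1=1 s2=0 s0=0 clk=0
t0.Δ1 s3=1 s1=1 s2=0 s0=0 clk=1
t0.Δ2 s3=1 s1=1 s2=0 s0=1 clk=1
t0.Δ3 s3=1 s1=1 s2=1 s0=1 clk=1
t0.Δ4 s3=0 s1=1 s2=1 s0=1 clk=1
t1.Δ0 s3=0 s1=1 s2=1 s0=1 clk=1
t1.Δ1 s3=0 s1=1 s2=1 s0=1 clk=0
t2.Δ0 s3=0 s1=1 s2=1 s0=1 clk=0
t2.Δ1 s3=0 s1=1 s2=1 s0=1 clk=1
t2.Δ2 s3=0 s1=1 s2=1 s0=0 clk=1
t2.Δ3 s3=0 s1=1 s2=0 s0=0 clk=1
t2.Δ4 s3=1 s1=1 s2=0 s0=0 clk=1
t3.Δ0 s3=1 s1=1 s2=0 s0=0 clk=1
t3.Δ1 s3=1 s1=1 s2=0 s0=0 clk=0
t4.Δ0 s3=1 s1=1 s2=0 s0=0 clk=0
t4.Δ1 s3=1 s1=1 s2=0 s0=0 clk=1
t4.Δ2 s3=1 s1=1 s2=0 s0=1 clk=1
t4.Δ3 s3=1 s1=1 s2=1 s0=1 clk=1
t4.Δ4 s3=0 s1=1 s2=1 s0=1 clk=1
t5.Δ0 s3=0 s1=1 s2=1 s0=1 clk=1
t5.Δ1 s3=0 s1=1 s2=1 s0=1 clk=0
t6.Δ0 s3=0 s1=1 s2=1 s0=1 clk=0
t6.Δ1 s3=0 s1=1 s2=1 s0=1 clk=1
t6.Δ2 s3=0 s1=1 s2=1 s0=0 clk=1
t6.Δ3 s3=0 s1=1 s2=0 s0=0 clk=1
t6.Δ4 s3=1 s1=1 s2=0 s0=0 clk=1
t7.Δ0 s3=1 s1=1 s2=0 s0=0 clk=1
t7.Δ1 s3=1 s1=1 s2=0 s0=0 clk=0
t8.Δ0 s3=1 s1=1 s2=0 s0=0 clk=0
t8.Δ1 s3=1 s1=1 s2=0 s0=0 clk=1
t8.Δ2 s3=1 s1=1 s2=0 s0=1 clk=1
t8.Δ3 s3=1 s1=1 s2=1 s0=1 clk=1
t8.Δ4 s3=0 s1=1 s2=1 s0=1 clk=1
t9.Δ0 s3=0 s1=1 s2=1 s0=1 clk=1
t9.Δ1 s3=0 s1=1 s2=1 s0=1 clk=0
t10.Δ0 s3=0 s1=1 s2=1 s0=1 clk=0
t10.Δ1 s3=0 s1=1 s2=1 s0=1 clk=1
t10.Δ2 s3=0 s1=1 s2=1 s0=0 clk=1
t10.Δ3 s3=0 s1=1 s2=0 s0=0 clk=1
t10.Δ4 s3=1 s1=1 s2=0 s0=0 clk=1
t11.Δ0 s3=1 s1=1 s2=0 s0=0 clk=1
t11.Δ1 s3=1 s1=1 s2=0 s0=0 clk=0
t12.Δ0 s3=1 s1=1 s2=0 s0=0 clk=0
t12.Δ1 s3=1 s1=1 s2=0 s0=0 clk=1
t12.Δ2 s3=1 s1=1 s2=0 s0=1 clk=1
t12.Δ3 s3=1 s1=1 s2=1 s0=1 clk=1
t12.Δ4 s3=0 s1=1 s2=1 s0=1 clk=1
t13.Δ0 s3=0 s1=1 s2=1 s0=1 clk=1
t13.Δ1 s3=0 s1=1 s2=1 s0=1 clk=0
t14.Δ0 s3=0 s1=1 s2=1 s0=1 clk=0
t14.Δ1 s3=0 s1=1 s2=1 s0=1 clk=1
t14.Δ2 s3=0 s1=1 s2=1 s0=0 clk=1
t14.Δ3 s3=0 s1=1 s2=0 s0=0 clk=1
t14.Δ4 s3=1 s1=1 s2=0 s0=0 clk=1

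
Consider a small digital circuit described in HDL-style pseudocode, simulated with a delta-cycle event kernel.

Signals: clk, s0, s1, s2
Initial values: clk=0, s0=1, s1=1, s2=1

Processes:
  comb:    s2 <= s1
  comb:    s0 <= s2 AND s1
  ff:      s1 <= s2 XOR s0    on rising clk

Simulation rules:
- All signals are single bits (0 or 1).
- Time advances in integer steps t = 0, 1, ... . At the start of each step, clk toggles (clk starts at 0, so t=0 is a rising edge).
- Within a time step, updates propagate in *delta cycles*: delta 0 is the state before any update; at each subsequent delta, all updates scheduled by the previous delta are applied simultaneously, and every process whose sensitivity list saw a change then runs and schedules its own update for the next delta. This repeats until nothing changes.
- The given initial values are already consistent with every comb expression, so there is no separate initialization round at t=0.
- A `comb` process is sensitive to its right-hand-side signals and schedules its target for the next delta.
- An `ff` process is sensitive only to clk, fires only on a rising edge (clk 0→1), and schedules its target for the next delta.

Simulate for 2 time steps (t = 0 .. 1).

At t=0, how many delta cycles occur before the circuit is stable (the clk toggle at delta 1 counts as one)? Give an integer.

[bits: s0,clk,s1,s2]
t=0: Δ0=1011 Δ1=1111 Δ2=1101 Δ3=0100 | 3Δ
t=1: Δ0=0100 Δ1=0000 | 1Δ

3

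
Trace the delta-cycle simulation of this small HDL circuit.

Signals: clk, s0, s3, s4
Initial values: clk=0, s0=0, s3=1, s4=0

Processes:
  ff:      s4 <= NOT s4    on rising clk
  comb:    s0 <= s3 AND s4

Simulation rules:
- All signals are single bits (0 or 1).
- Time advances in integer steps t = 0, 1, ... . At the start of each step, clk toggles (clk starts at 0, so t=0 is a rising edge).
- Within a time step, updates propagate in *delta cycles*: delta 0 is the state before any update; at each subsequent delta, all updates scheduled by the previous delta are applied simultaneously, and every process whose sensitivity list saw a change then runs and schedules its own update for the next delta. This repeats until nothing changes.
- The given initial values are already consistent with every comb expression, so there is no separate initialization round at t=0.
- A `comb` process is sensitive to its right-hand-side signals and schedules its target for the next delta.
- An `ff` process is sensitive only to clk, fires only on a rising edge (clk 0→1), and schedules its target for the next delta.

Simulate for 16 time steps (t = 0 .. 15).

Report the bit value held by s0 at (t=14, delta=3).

t=0 Δ0: clk=0 s3=1 s0=0 s4=0
  Δ1: clk:0→1
  Δ2: s4:0→1
  Δ3: s0:0→1
  (3Δ to stable)
t=1 Δ0: clk=1 s3=1 s0=1 s4=1
  Δ1: clk:1→0
  (1Δ to stable)
t=2 Δ0: clk=0 s3=1 s0=1 s4=1
  Δ1: clk:0→1
  Δ2: s4:1→0
  Δ3: s0:1→0
  (3Δ to stable)
t=3 Δ0: clk=1 s3=1 s0=0 s4=0
  Δ1: clk:1→0
  (1Δ to stable)
t=4 Δ0: clk=0 s3=1 s0=0 s4=0
  Δ1: clk:0→1
  Δ2: s4:0→1
  Δ3: s0:0→1
  (3Δ to stable)
t=5 Δ0: clk=1 s3=1 s0=1 s4=1
  Δ1: clk:1→0
  (1Δ to stable)
t=6 Δ0: clk=0 s3=1 s0=1 s4=1
  Δ1: clk:0→1
  Δ2: s4:1→0
  Δ3: s0:1→0
  (3Δ to stable)
t=7 Δ0: clk=1 s3=1 s0=0 s4=0
  Δ1: clk:1→0
  (1Δ to stable)
t=8 Δ0: clk=0 s3=1 s0=0 s4=0
  Δ1: clk:0→1
  Δ2: s4:0→1
  Δ3: s0:0→1
  (3Δ to stable)
t=9 Δ0: clk=1 s3=1 s0=1 s4=1
  Δ1: clk:1→0
  (1Δ to stable)
t=10 Δ0: clk=0 s3=1 s0=1 s4=1
  Δ1: clk:0→1
  Δ2: s4:1→0
  Δ3: s0:1→0
  (3Δ to stable)
t=11 Δ0: clk=1 s3=1 s0=0 s4=0
  Δ1: clk:1→0
  (1Δ to stable)
t=12 Δ0: clk=0 s3=1 s0=0 s4=0
  Δ1: clk:0→1
  Δ2: s4:0→1
  Δ3: s0:0→1
  (3Δ to stable)
t=13 Δ0: clk=1 s3=1 s0=1 s4=1
  Δ1: clk:1→0
  (1Δ to stable)
t=14 Δ0: clk=0 s3=1 s0=1 s4=1
  Δ1: clk:0→1
  Δ2: s4:1→0
  Δ3: s0:1→0
  (3Δ to stable)
t=15 Δ0: clk=1 s3=1 s0=0 s4=0
  Δ1: clk:1→0
  (1Δ to stable)

0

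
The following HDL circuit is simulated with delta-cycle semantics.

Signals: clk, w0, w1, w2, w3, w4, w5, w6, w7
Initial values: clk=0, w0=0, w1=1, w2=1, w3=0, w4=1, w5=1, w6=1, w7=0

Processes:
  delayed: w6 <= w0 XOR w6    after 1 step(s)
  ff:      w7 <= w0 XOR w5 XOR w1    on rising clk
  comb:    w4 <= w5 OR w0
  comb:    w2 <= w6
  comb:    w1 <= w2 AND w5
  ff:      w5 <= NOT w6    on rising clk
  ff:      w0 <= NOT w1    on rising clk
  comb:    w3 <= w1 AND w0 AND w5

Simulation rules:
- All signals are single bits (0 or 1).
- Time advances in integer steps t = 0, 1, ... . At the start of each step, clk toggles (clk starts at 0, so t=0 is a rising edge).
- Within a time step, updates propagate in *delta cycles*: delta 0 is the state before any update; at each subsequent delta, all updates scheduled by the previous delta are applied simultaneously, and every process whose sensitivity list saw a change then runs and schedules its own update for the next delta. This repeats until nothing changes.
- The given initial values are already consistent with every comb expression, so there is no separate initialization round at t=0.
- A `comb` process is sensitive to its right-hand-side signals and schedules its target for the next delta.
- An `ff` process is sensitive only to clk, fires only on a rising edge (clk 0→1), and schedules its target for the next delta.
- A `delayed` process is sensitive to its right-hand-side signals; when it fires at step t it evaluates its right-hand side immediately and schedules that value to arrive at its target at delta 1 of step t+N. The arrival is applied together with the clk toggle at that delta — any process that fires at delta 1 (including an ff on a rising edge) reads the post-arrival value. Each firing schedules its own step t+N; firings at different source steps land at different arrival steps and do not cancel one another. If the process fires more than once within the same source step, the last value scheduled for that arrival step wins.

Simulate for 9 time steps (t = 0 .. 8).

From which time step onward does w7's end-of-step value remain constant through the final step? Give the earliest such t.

t=0 Δ0: w0=0 w4=1 w6=1 w3=0 w7=0 w2=1 w1=1 clk=0 w5=1
  Δ1: clk:0→1
  Δ2: w5:1→0
  Δ3: w4:1→0, w1:1→0
  (3Δ to stable)
t=1 Δ0: w0=0 w4=0 w6=1 w3=0 w7=0 w2=1 w1=0 clk=1 w5=0
  Δ1: clk:1→0
  (1Δ to stable)
t=2 Δ0: w0=0 w4=0 w6=1 w3=0 w7=0 w2=1 w1=0 clk=0 w5=0
  Δ1: clk:0→1
  Δ2: w0:0→1
  Δ3: w4:0→1
  (3Δ to stable)
t=3 Δ0: w0=1 w4=1 w6=1 w3=0 w7=0 w2=1 w1=0 clk=1 w5=0
  Δ1: w6:1→0, clk:1→0
  Δ2: w2:1→0
  (2Δ to stable)
t=4 Δ0: w0=1 w4=1 w6=0 w3=0 w7=0 w2=0 w1=0 clk=0 w5=0
  Δ1: w6:0→1, clk:0→1
  Δ2: w7:0→1, w2:0→1
  (2Δ to stable)
t=5 Δ0: w0=1 w4=1 w6=1 w3=0 w7=1 w2=1 w1=0 clk=1 w5=0
  Δ1: w6:1→0, clk:1→0
  Δ2: w2:1→0
  (2Δ to stable)
t=6 Δ0: w0=1 w4=1 w6=0 w3=0 w7=1 w2=0 w1=0 clk=0 w5=0
  Δ1: w6:0→1, clk:0→1
  Δ2: w2:0→1
  (2Δ to stable)
t=7 Δ0: w0=1 w4=1 w6=1 w3=0 w7=1 w2=1 w1=0 clk=1 w5=0
  Δ1: w6:1→0, clk:1→0
  Δ2: w2:1→0
  (2Δ to stable)
t=8 Δ0: w0=1 w4=1 w6=0 w3=0 w7=1 w2=0 w1=0 clk=0 w5=0
  Δ1: w6:0→1, clk:0→1
  Δ2: w2:0→1
  (2Δ to stable)

4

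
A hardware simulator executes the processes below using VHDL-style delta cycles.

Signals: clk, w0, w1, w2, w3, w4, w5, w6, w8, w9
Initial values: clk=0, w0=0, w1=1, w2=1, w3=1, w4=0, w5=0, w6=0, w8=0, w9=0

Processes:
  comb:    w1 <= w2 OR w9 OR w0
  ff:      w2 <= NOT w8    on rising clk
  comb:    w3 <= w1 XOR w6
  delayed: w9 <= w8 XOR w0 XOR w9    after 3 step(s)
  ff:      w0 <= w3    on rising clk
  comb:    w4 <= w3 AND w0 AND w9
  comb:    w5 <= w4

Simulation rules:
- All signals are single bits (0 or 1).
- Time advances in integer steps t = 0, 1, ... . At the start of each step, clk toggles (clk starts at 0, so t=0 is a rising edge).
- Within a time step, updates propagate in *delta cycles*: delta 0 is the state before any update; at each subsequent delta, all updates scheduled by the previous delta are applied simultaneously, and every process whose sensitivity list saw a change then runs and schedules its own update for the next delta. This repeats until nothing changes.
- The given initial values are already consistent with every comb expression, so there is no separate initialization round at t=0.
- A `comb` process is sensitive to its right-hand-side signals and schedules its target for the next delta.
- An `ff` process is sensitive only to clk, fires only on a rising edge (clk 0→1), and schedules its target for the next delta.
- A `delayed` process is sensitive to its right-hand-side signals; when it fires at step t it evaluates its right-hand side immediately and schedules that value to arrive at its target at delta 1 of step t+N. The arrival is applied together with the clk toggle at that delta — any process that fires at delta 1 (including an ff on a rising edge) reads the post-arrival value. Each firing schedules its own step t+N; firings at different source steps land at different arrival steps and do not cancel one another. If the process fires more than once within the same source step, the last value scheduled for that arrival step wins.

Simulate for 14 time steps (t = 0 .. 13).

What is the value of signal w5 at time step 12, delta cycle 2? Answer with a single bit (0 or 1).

1

t=0 Δ0: w8=0 w9=0 w5=0 w1=1 w6=0 w3=1 w4=0 w0=0 clk=0 w2=1
  Δ1: clk:0→1
  Δ2: w0:0→1
  (2Δ to stable)
t=1 Δ0: w8=0 w9=0 w5=0 w1=1 w6=0 w3=1 w4=0 w0=1 clk=1 w2=1
  Δ1: clk:1→0
  (1Δ to stable)
t=2 Δ0: w8=0 w9=0 w5=0 w1=1 w6=0 w3=1 w4=0 w0=1 clk=0 w2=1
  Δ1: clk:0→1
  (1Δ to stable)
t=3 Δ0: w8=0 w9=0 w5=0 w1=1 w6=0 w3=1 w4=0 w0=1 clk=1 w2=1
  Δ1: w9:0→1, clk:1→0
  Δ2: w4:0→1
  Δ3: w5:0→1
  (3Δ to stable)
t=4 Δ0: w8=0 w9=1 w5=1 w1=1 w6=0 w3=1 w4=1 w0=1 clk=0 w2=1
  Δ1: clk:0→1
  (1Δ to stable)
t=5 Δ0: w8=0 w9=1 w5=1 w1=1 w6=0 w3=1 w4=1 w0=1 clk=1 w2=1
  Δ1: clk:1→0
  (1Δ to stable)
t=6 Δ0: w8=0 w9=1 w5=1 w1=1 w6=0 w3=1 w4=1 w0=1 clk=0 w2=1
  Δ1: w9:1→0, clk:0→1
  Δ2: w4:1→0
  Δ3: w5:1→0
  (3Δ to stable)
t=7 Δ0: w8=0 w9=0 w5=0 w1=1 w6=0 w3=1 w4=0 w0=1 clk=1 w2=1
  Δ1: clk:1→0
  (1Δ to stable)
t=8 Δ0: w8=0 w9=0 w5=0 w1=1 w6=0 w3=1 w4=0 w0=1 clk=0 w2=1
  Δ1: clk:0→1
  (1Δ to stable)
t=9 Δ0: w8=0 w9=0 w5=0 w1=1 w6=0 w3=1 w4=0 w0=1 clk=1 w2=1
  Δ1: w9:0→1, clk:1→0
  Δ2: w4:0→1
  Δ3: w5:0→1
  (3Δ to stable)
t=10 Δ0: w8=0 w9=1 w5=1 w1=1 w6=0 w3=1 w4=1 w0=1 clk=0 w2=1
  Δ1: clk:0→1
  (1Δ to stable)
t=11 Δ0: w8=0 w9=1 w5=1 w1=1 w6=0 w3=1 w4=1 w0=1 clk=1 w2=1
  Δ1: clk:1→0
  (1Δ to stable)
t=12 Δ0: w8=0 w9=1 w5=1 w1=1 w6=0 w3=1 w4=1 w0=1 clk=0 w2=1
  Δ1: w9:1→0, clk:0→1
  Δ2: w4:1→0
  Δ3: w5:1→0
  (3Δ to stable)
t=13 Δ0: w8=0 w9=0 w5=0 w1=1 w6=0 w3=1 w4=0 w0=1 clk=1 w2=1
  Δ1: clk:1→0
  (1Δ to stable)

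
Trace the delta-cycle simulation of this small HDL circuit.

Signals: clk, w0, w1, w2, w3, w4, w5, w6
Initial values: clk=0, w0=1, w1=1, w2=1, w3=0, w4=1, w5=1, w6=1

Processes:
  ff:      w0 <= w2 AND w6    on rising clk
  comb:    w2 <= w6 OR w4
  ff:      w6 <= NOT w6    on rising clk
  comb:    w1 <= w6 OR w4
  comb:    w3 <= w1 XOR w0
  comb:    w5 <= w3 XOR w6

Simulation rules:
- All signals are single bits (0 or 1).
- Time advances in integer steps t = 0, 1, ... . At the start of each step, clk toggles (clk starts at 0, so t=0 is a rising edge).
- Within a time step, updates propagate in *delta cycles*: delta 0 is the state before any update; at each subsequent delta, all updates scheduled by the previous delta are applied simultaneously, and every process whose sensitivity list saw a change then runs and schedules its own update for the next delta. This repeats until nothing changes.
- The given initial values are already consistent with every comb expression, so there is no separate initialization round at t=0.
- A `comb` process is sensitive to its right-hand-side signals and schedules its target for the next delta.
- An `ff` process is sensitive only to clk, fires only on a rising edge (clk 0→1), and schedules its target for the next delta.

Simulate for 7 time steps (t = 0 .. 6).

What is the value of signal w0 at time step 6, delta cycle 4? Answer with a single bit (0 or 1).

0

t0.Δ0 w3=0 w0=1 w1=1 w4=1 w2=1 clk=0 w5=1 w6=1
t0.Δ1 w3=0 w0=1 w1=1 w4=1 w2=1 clk=1 w5=1 w6=1
t0.Δ2 w3=0 w0=1 w1=1 w4=1 w2=1 clk=1 w5=1 w6=0
t0.Δ3 w3=0 w0=1 w1=1 w4=1 w2=1 clk=1 w5=0 w6=0
t1.Δ0 w3=0 w0=1 w1=1 w4=1 w2=1 clk=1 w5=0 w6=0
t1.Δ1 w3=0 w0=1 w1=1 w4=1 w2=1 clk=0 w5=0 w6=0
t2.Δ0 w3=0 w0=1 w1=1 w4=1 w2=1 clk=0 w5=0 w6=0
t2.Δ1 w3=0 w0=1 w1=1 w4=1 w2=1 clk=1 w5=0 w6=0
t2.Δ2 w3=0 w0=0 w1=1 w4=1 w2=1 clk=1 w5=0 w6=1
t2.Δ3 w3=1 w0=0 w1=1 w4=1 w2=1 clk=1 w5=1 w6=1
t2.Δ4 w3=1 w0=0 w1=1 w4=1 w2=1 clk=1 w5=0 w6=1
t3.Δ0 w3=1 w0=0 w1=1 w4=1 w2=1 clk=1 w5=0 w6=1
t3.Δ1 w3=1 w0=0 w1=1 w4=1 w2=1 clk=0 w5=0 w6=1
t4.Δ0 w3=1 w0=0 w1=1 w4=1 w2=1 clk=0 w5=0 w6=1
t4.Δ1 w3=1 w0=0 w1=1 w4=1 w2=1 clk=1 w5=0 w6=1
t4.Δ2 w3=1 w0=1 w1=1 w4=1 w2=1 clk=1 w5=0 w6=0
t4.Δ3 w3=0 w0=1 w1=1 w4=1 w2=1 clk=1 w5=1 w6=0
t4.Δ4 w3=0 w0=1 w1=1 w4=1 w2=1 clk=1 w5=0 w6=0
t5.Δ0 w3=0 w0=1 w1=1 w4=1 w2=1 clk=1 w5=0 w6=0
t5.Δ1 w3=0 w0=1 w1=1 w4=1 w2=1 clk=0 w5=0 w6=0
t6.Δ0 w3=0 w0=1 w1=1 w4=1 w2=1 clk=0 w5=0 w6=0
t6.Δ1 w3=0 w0=1 w1=1 w4=1 w2=1 clk=1 w5=0 w6=0
t6.Δ2 w3=0 w0=0 w1=1 w4=1 w2=1 clk=1 w5=0 w6=1
t6.Δ3 w3=1 w0=0 w1=1 w4=1 w2=1 clk=1 w5=1 w6=1
t6.Δ4 w3=1 w0=0 w1=1 w4=1 w2=1 clk=1 w5=0 w6=1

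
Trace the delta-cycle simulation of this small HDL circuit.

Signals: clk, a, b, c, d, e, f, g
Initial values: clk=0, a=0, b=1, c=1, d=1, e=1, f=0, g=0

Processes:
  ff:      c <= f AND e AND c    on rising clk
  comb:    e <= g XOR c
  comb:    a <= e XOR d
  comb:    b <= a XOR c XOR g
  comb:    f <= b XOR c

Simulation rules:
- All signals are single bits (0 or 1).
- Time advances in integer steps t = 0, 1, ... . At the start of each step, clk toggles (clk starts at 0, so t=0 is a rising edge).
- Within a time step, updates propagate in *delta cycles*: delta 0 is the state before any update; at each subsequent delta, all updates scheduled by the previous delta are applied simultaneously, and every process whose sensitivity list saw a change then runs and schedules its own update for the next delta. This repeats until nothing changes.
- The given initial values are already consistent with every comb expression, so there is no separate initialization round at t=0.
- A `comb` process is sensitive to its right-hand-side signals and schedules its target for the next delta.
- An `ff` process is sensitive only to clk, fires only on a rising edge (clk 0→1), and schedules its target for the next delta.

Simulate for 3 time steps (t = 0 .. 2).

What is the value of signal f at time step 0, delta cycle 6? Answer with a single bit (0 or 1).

1

t0.Δ0 f=0 c=1 e=1 a=0 b=1 d=1 g=0 clk=0
t0.Δ1 f=0 c=1 e=1 a=0 b=1 d=1 g=0 clk=1
t0.Δ2 f=0 c=0 e=1 a=0 b=1 d=1 g=0 clk=1
t0.Δ3 f=1 c=0 e=0 a=0 b=0 d=1 g=0 clk=1
t0.Δ4 f=0 c=0 e=0 a=1 b=0 d=1 g=0 clk=1
t0.Δ5 f=0 c=0 e=0 a=1 b=1 d=1 g=0 clk=1
t0.Δ6 f=1 c=0 e=0 a=1 b=1 d=1 g=0 clk=1
t1.Δ0 f=1 c=0 e=0 a=1 b=1 d=1 g=0 clk=1
t1.Δ1 f=1 c=0 e=0 a=1 b=1 d=1 g=0 clk=0
t2.Δ0 f=1 c=0 e=0 a=1 b=1 d=1 g=0 clk=0
t2.Δ1 f=1 c=0 e=0 a=1 b=1 d=1 g=0 clk=1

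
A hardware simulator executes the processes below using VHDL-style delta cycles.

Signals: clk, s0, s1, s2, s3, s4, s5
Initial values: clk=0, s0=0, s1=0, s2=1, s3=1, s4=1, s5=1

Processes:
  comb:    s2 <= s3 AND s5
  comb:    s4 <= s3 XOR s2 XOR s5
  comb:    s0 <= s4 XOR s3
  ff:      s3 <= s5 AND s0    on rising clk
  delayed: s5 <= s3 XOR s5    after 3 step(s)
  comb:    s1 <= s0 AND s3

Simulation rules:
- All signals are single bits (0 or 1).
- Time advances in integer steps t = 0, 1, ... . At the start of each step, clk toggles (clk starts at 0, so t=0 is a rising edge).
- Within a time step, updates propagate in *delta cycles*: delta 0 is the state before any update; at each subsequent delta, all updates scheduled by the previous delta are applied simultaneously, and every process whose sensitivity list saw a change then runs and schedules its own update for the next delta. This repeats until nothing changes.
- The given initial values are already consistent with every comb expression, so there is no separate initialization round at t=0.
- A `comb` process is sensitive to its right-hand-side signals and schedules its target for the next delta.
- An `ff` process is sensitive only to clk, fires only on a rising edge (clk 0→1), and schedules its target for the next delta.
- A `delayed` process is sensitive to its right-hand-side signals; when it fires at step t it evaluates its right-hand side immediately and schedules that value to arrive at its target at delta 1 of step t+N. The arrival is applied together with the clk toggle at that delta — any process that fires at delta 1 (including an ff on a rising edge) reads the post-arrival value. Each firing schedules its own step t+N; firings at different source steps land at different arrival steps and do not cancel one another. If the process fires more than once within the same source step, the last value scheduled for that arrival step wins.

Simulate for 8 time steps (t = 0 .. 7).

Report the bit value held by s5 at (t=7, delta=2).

1

[bits: s3,s2,clk,s0,s4,s1,s5]
t=0: Δ0=1100101 Δ1=1110101 Δ2=0110101 Δ3=0011001 Δ4=0010101 Δ5=0011101 | 5Δ
t=1: Δ0=0011101 Δ1=0001101 | 1Δ
t=2: Δ0=0001101 Δ1=0011101 Δ2=1011101 Δ3=1110011 Δ4=1111101 Δ5=1110111 Δ6=1110101 | 6Δ
t=3: Δ0=1110101 Δ1=1100101 | 1Δ
t=4: Δ0=1100101 Δ1=1110101 Δ2=0110101 Δ3=0011001 Δ4=0010101 Δ5=0011101 | 5Δ
t=5: Δ0=0011101 Δ1=0001100 Δ2=0001000 Δ3=0000000 | 3Δ
t=6: Δ0=0000000 Δ1=0010000 | 1Δ
t=7: Δ0=0010000 Δ1=0000001 Δ2=0000101 Δ3=0001101 | 3Δ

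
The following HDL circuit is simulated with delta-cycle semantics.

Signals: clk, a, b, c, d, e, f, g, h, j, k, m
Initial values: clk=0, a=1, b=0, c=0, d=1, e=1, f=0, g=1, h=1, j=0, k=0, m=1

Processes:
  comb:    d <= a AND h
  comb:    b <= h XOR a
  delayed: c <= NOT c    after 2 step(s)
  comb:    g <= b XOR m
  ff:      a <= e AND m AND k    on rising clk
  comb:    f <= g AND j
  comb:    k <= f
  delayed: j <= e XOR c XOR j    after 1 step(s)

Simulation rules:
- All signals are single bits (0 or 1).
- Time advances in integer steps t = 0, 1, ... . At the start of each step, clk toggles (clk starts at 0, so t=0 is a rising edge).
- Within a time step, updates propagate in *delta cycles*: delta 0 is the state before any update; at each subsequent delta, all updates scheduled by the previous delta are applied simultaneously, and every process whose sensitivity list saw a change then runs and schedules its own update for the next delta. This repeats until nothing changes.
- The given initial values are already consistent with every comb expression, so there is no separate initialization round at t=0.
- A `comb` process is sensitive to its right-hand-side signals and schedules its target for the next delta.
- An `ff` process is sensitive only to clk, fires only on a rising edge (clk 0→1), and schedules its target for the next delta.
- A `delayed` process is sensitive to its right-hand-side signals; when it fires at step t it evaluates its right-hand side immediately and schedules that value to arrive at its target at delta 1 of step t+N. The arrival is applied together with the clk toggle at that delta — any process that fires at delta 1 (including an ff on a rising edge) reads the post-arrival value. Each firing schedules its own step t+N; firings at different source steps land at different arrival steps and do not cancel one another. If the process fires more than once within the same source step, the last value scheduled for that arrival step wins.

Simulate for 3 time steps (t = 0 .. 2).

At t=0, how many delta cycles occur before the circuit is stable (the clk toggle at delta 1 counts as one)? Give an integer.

t0.Δ0 j=0 b=0 h=1 d=1 m=1 e=1 clk=0 f=0 k=0 g=1 c=0 a=1
t0.Δ1 j=0 b=0 h=1 d=1 m=1 e=1 clk=1 f=0 k=0 g=1 c=0 a=1
t0.Δ2 j=0 b=0 h=1 d=1 m=1 e=1 clk=1 f=0 k=0 g=1 c=0 a=0
t0.Δ3 j=0 b=1 h=1 d=0 m=1 e=1 clk=1 f=0 k=0 g=1 c=0 a=0
t0.Δ4 j=0 b=1 h=1 d=0 m=1 e=1 clk=1 f=0 k=0 g=0 c=0 a=0
t1.Δ0 j=0 b=1 h=1 d=0 m=1 e=1 clk=1 f=0 k=0 g=0 c=0 a=0
t1.Δ1 j=0 b=1 h=1 d=0 m=1 e=1 clk=0 f=0 k=0 g=0 c=0 a=0
t2.Δ0 j=0 b=1 h=1 d=0 m=1 e=1 clk=0 f=0 k=0 g=0 c=0 a=0
t2.Δ1 j=0 b=1 h=1 d=0 m=1 e=1 clk=1 f=0 k=0 g=0 c=0 a=0

4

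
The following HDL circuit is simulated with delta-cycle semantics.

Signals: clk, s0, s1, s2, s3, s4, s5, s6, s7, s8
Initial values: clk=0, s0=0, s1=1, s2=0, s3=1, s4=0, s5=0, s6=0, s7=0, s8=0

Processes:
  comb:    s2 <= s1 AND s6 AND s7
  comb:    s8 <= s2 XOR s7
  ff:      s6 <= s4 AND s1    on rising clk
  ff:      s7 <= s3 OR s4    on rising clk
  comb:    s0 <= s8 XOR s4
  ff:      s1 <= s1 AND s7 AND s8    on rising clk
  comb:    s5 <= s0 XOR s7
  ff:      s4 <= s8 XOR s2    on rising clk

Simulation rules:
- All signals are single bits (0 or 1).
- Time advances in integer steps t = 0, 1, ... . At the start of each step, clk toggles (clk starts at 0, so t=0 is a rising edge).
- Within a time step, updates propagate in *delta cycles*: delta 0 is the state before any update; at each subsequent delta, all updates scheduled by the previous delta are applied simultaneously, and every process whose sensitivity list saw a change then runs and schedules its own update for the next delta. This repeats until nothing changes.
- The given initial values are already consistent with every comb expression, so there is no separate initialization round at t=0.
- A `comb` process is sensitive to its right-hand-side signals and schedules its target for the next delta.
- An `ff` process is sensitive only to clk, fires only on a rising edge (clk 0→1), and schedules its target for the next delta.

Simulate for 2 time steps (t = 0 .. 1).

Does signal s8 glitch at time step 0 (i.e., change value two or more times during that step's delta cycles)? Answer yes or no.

[bits: s3,s1,s7,s2,s4,s8,s0,clk,s5,s6]
t=0: Δ0=1100000000 Δ1=1100000100 Δ2=1010000100 Δ3=1010010110 Δ4=1010011110 Δ5=1010011100 | 5Δ
t=1: Δ0=1010011100 Δ1=1010011000 | 1Δ

no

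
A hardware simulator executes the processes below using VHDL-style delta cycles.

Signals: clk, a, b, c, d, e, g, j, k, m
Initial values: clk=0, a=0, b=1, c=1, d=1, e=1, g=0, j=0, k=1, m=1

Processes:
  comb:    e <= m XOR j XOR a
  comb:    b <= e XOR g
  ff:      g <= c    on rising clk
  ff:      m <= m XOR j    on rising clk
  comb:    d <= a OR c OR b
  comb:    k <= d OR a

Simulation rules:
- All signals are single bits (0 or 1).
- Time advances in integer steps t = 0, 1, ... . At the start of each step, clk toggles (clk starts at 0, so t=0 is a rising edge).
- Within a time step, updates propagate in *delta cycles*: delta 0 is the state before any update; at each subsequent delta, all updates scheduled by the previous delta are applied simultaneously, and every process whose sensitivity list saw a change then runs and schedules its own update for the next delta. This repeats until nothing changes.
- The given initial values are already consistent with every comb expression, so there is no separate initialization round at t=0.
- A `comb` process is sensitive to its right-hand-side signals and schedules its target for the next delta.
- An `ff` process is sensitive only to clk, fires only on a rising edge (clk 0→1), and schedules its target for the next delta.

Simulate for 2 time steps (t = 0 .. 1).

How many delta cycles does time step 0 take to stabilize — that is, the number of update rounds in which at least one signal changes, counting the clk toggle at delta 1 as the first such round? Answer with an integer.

[bits: k,c,b,d,e,g,m,j,a,clk]
t=0: Δ0=1111101000 Δ1=1111101001 Δ2=1111111001 Δ3=1101111001 | 3Δ
t=1: Δ0=1101111001 Δ1=1101111000 | 1Δ

3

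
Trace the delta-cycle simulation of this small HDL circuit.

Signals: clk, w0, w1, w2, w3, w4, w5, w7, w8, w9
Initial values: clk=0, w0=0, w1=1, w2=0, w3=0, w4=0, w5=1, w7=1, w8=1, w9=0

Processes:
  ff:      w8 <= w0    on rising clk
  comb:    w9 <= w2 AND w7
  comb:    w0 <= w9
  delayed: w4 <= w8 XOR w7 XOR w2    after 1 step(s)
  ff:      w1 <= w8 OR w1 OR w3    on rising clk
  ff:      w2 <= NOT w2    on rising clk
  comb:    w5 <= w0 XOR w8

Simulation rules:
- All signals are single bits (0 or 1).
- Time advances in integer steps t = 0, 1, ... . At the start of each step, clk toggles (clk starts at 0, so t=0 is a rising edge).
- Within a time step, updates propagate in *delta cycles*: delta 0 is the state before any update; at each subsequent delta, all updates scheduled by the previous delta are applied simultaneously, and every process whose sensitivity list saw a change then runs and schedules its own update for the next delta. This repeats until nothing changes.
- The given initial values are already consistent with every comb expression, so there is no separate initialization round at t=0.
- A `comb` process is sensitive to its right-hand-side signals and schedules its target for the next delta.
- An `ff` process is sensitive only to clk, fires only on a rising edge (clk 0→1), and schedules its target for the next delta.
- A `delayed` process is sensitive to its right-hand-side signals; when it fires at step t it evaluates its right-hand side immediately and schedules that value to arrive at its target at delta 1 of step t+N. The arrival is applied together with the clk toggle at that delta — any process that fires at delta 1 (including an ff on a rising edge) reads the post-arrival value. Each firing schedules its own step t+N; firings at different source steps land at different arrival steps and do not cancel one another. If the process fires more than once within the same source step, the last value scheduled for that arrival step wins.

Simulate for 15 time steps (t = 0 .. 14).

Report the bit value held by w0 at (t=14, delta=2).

t=0 Δ0: w3=0 w5=1 w4=0 w2=0 w0=0 w7=1 w1=1 w8=1 clk=0 w9=0
  Δ1: clk:0→1
  Δ2: w2:0→1, w8:1→0
  Δ3: w5:1→0, w9:0→1
  Δ4: w0:0→1
  Δ5: w5:0→1
  (5Δ to stable)
t=1 Δ0: w3=0 w5=1 w4=0 w2=1 w0=1 w7=1 w1=1 w8=0 clk=1 w9=1
  Δ1: clk:1→0
  (1Δ to stable)
t=2 Δ0: w3=0 w5=1 w4=0 w2=1 w0=1 w7=1 w1=1 w8=0 clk=0 w9=1
  Δ1: clk:0→1
  Δ2: w2:1→0, w8:0→1
  Δ3: w5:1→0, w9:1→0
  Δ4: w0:1→0
  Δ5: w5:0→1
  (5Δ to stable)
t=3 Δ0: w3=0 w5=1 w4=0 w2=0 w0=0 w7=1 w1=1 w8=1 clk=1 w9=0
  Δ1: clk:1→0
  (1Δ to stable)
t=4 Δ0: w3=0 w5=1 w4=0 w2=0 w0=0 w7=1 w1=1 w8=1 clk=0 w9=0
  Δ1: clk:0→1
  Δ2: w2:0→1, w8:1→0
  Δ3: w5:1→0, w9:0→1
  Δ4: w0:0→1
  Δ5: w5:0→1
  (5Δ to stable)
t=5 Δ0: w3=0 w5=1 w4=0 w2=1 w0=1 w7=1 w1=1 w8=0 clk=1 w9=1
  Δ1: clk:1→0
  (1Δ to stable)
t=6 Δ0: w3=0 w5=1 w4=0 w2=1 w0=1 w7=1 w1=1 w8=0 clk=0 w9=1
  Δ1: clk:0→1
  Δ2: w2:1→0, w8:0→1
  Δ3: w5:1→0, w9:1→0
  Δ4: w0:1→0
  Δ5: w5:0→1
  (5Δ to stable)
t=7 Δ0: w3=0 w5=1 w4=0 w2=0 w0=0 w7=1 w1=1 w8=1 clk=1 w9=0
  Δ1: clk:1→0
  (1Δ to stable)
t=8 Δ0: w3=0 w5=1 w4=0 w2=0 w0=0 w7=1 w1=1 w8=1 clk=0 w9=0
  Δ1: clk:0→1
  Δ2: w2:0→1, w8:1→0
  Δ3: w5:1→0, w9:0→1
  Δ4: w0:0→1
  Δ5: w5:0→1
  (5Δ to stable)
t=9 Δ0: w3=0 w5=1 w4=0 w2=1 w0=1 w7=1 w1=1 w8=0 clk=1 w9=1
  Δ1: clk:1→0
  (1Δ to stable)
t=10 Δ0: w3=0 w5=1 w4=0 w2=1 w0=1 w7=1 w1=1 w8=0 clk=0 w9=1
  Δ1: clk:0→1
  Δ2: w2:1→0, w8:0→1
  Δ3: w5:1→0, w9:1→0
  Δ4: w0:1→0
  Δ5: w5:0→1
  (5Δ to stable)
t=11 Δ0: w3=0 w5=1 w4=0 w2=0 w0=0 w7=1 w1=1 w8=1 clk=1 w9=0
  Δ1: clk:1→0
  (1Δ to stable)
t=12 Δ0: w3=0 w5=1 w4=0 w2=0 w0=0 w7=1 w1=1 w8=1 clk=0 w9=0
  Δ1: clk:0→1
  Δ2: w2:0→1, w8:1→0
  Δ3: w5:1→0, w9:0→1
  Δ4: w0:0→1
  Δ5: w5:0→1
  (5Δ to stable)
t=13 Δ0: w3=0 w5=1 w4=0 w2=1 w0=1 w7=1 w1=1 w8=0 clk=1 w9=1
  Δ1: clk:1→0
  (1Δ to stable)
t=14 Δ0: w3=0 w5=1 w4=0 w2=1 w0=1 w7=1 w1=1 w8=0 clk=0 w9=1
  Δ1: clk:0→1
  Δ2: w2:1→0, w8:0→1
  Δ3: w5:1→0, w9:1→0
  Δ4: w0:1→0
  Δ5: w5:0→1
  (5Δ to stable)

1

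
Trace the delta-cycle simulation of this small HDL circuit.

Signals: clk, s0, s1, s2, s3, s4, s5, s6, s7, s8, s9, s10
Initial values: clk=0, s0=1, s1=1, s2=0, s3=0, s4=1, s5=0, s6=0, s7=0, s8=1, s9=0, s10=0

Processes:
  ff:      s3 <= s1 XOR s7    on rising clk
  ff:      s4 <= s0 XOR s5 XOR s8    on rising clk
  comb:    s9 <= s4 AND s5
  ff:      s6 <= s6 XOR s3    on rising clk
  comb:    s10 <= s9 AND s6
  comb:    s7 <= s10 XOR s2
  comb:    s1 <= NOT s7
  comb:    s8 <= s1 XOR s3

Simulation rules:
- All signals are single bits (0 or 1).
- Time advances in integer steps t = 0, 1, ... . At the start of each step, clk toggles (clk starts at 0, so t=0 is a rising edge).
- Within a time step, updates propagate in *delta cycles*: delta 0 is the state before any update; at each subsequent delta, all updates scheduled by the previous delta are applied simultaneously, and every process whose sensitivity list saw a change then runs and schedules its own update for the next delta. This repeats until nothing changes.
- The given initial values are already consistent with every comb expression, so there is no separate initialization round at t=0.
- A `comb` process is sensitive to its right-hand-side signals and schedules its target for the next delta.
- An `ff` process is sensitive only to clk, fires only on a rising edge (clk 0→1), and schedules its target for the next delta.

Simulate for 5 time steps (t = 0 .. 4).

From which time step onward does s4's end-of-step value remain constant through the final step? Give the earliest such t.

2

[bits: s0,s3,clk,s1,s6,s7,s10,s8,s5,s9,s4,s2]
t=0: Δ0=100100010010 Δ1=101100010010 Δ2=111100010000 Δ3=111100000000 | 3Δ
t=1: Δ0=111100000000 Δ1=110100000000 | 1Δ
t=2: Δ0=110100000000 Δ1=111100000000 Δ2=111110000010 | 2Δ
t=3: Δ0=111110000010 Δ1=110110000010 | 1Δ
t=4: Δ0=110110000010 Δ1=111110000010 Δ2=111100000010 | 2Δ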